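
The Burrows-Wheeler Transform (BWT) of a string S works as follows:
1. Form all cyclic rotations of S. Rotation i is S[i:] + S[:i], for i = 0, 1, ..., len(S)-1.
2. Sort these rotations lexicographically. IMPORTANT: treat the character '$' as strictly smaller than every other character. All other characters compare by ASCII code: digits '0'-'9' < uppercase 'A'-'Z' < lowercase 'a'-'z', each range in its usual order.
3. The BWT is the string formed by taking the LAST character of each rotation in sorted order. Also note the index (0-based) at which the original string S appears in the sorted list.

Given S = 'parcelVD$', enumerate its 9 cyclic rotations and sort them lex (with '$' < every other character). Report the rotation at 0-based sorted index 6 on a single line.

Answer: lVD$parce

Derivation:
All 9 rotations (rotation i = S[i:]+S[:i]):
  rot[0] = parcelVD$
  rot[1] = arcelVD$p
  rot[2] = rcelVD$pa
  rot[3] = celVD$par
  rot[4] = elVD$parc
  rot[5] = lVD$parce
  rot[6] = VD$parcel
  rot[7] = D$parcelV
  rot[8] = $parcelVD
Sorted (with $ < everything):
  sorted[0] = $parcelVD
  sorted[1] = D$parcelV
  sorted[2] = VD$parcel
  sorted[3] = arcelVD$p
  sorted[4] = celVD$par
  sorted[5] = elVD$parc
  sorted[6] = lVD$parce
  sorted[7] = parcelVD$
  sorted[8] = rcelVD$pa
sorted[6] = lVD$parce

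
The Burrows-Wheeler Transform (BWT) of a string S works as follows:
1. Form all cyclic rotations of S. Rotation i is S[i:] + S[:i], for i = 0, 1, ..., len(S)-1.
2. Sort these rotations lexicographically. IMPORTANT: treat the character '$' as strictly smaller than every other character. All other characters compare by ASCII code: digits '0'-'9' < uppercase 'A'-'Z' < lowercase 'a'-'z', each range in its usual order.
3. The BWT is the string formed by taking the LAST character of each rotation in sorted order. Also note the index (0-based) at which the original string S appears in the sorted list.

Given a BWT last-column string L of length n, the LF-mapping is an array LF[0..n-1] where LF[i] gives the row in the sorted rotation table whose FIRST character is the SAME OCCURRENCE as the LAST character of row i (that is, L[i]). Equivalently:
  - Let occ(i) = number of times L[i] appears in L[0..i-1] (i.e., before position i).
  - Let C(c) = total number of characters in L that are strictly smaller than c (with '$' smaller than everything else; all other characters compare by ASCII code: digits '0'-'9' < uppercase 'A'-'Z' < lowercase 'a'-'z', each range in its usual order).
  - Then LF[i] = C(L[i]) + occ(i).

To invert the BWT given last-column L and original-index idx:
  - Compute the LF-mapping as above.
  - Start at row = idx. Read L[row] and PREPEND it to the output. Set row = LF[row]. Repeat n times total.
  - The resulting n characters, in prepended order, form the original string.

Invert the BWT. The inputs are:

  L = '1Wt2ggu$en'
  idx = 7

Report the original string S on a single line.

Answer: nugget2W1$

Derivation:
LF mapping: 1 3 8 2 5 6 9 0 4 7
Walk LF starting at row 7, prepending L[row]:
  step 1: row=7, L[7]='$', prepend. Next row=LF[7]=0
  step 2: row=0, L[0]='1', prepend. Next row=LF[0]=1
  step 3: row=1, L[1]='W', prepend. Next row=LF[1]=3
  step 4: row=3, L[3]='2', prepend. Next row=LF[3]=2
  step 5: row=2, L[2]='t', prepend. Next row=LF[2]=8
  step 6: row=8, L[8]='e', prepend. Next row=LF[8]=4
  step 7: row=4, L[4]='g', prepend. Next row=LF[4]=5
  step 8: row=5, L[5]='g', prepend. Next row=LF[5]=6
  step 9: row=6, L[6]='u', prepend. Next row=LF[6]=9
  step 10: row=9, L[9]='n', prepend. Next row=LF[9]=7
Reversed output: nugget2W1$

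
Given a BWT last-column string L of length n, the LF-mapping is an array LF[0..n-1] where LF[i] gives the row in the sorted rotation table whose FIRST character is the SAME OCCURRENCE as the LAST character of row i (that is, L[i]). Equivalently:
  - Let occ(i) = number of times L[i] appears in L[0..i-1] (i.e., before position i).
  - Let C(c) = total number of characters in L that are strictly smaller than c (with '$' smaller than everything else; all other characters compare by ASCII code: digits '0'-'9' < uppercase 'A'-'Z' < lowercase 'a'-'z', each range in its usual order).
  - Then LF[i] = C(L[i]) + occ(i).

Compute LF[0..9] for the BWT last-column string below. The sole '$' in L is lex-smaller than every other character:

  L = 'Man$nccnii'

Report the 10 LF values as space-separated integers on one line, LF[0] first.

Answer: 1 2 7 0 8 3 4 9 5 6

Derivation:
Char counts: '$':1, 'M':1, 'a':1, 'c':2, 'i':2, 'n':3
C (first-col start): C('$')=0, C('M')=1, C('a')=2, C('c')=3, C('i')=5, C('n')=7
L[0]='M': occ=0, LF[0]=C('M')+0=1+0=1
L[1]='a': occ=0, LF[1]=C('a')+0=2+0=2
L[2]='n': occ=0, LF[2]=C('n')+0=7+0=7
L[3]='$': occ=0, LF[3]=C('$')+0=0+0=0
L[4]='n': occ=1, LF[4]=C('n')+1=7+1=8
L[5]='c': occ=0, LF[5]=C('c')+0=3+0=3
L[6]='c': occ=1, LF[6]=C('c')+1=3+1=4
L[7]='n': occ=2, LF[7]=C('n')+2=7+2=9
L[8]='i': occ=0, LF[8]=C('i')+0=5+0=5
L[9]='i': occ=1, LF[9]=C('i')+1=5+1=6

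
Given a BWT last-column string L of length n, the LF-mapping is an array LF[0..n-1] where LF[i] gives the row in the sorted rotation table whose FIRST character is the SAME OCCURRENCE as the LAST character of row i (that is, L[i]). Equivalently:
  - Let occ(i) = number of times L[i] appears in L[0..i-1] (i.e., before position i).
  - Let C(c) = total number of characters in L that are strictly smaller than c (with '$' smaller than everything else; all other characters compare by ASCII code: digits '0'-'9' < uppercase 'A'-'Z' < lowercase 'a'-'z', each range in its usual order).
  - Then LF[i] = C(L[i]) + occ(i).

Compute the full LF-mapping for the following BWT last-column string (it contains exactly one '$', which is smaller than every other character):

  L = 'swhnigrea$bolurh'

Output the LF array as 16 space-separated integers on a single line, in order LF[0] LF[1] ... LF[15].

Char counts: '$':1, 'a':1, 'b':1, 'e':1, 'g':1, 'h':2, 'i':1, 'l':1, 'n':1, 'o':1, 'r':2, 's':1, 'u':1, 'w':1
C (first-col start): C('$')=0, C('a')=1, C('b')=2, C('e')=3, C('g')=4, C('h')=5, C('i')=7, C('l')=8, C('n')=9, C('o')=10, C('r')=11, C('s')=13, C('u')=14, C('w')=15
L[0]='s': occ=0, LF[0]=C('s')+0=13+0=13
L[1]='w': occ=0, LF[1]=C('w')+0=15+0=15
L[2]='h': occ=0, LF[2]=C('h')+0=5+0=5
L[3]='n': occ=0, LF[3]=C('n')+0=9+0=9
L[4]='i': occ=0, LF[4]=C('i')+0=7+0=7
L[5]='g': occ=0, LF[5]=C('g')+0=4+0=4
L[6]='r': occ=0, LF[6]=C('r')+0=11+0=11
L[7]='e': occ=0, LF[7]=C('e')+0=3+0=3
L[8]='a': occ=0, LF[8]=C('a')+0=1+0=1
L[9]='$': occ=0, LF[9]=C('$')+0=0+0=0
L[10]='b': occ=0, LF[10]=C('b')+0=2+0=2
L[11]='o': occ=0, LF[11]=C('o')+0=10+0=10
L[12]='l': occ=0, LF[12]=C('l')+0=8+0=8
L[13]='u': occ=0, LF[13]=C('u')+0=14+0=14
L[14]='r': occ=1, LF[14]=C('r')+1=11+1=12
L[15]='h': occ=1, LF[15]=C('h')+1=5+1=6

Answer: 13 15 5 9 7 4 11 3 1 0 2 10 8 14 12 6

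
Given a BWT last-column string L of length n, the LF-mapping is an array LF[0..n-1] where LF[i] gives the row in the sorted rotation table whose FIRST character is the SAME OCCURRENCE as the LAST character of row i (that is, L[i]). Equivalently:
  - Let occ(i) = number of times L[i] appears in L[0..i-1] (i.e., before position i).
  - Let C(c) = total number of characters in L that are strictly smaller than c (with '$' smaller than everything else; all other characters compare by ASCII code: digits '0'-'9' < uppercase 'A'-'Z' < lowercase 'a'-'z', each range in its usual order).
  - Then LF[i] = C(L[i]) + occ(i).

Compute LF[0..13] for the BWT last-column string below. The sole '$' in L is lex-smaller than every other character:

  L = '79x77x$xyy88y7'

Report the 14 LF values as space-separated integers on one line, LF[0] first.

Char counts: '$':1, '7':4, '8':2, '9':1, 'x':3, 'y':3
C (first-col start): C('$')=0, C('7')=1, C('8')=5, C('9')=7, C('x')=8, C('y')=11
L[0]='7': occ=0, LF[0]=C('7')+0=1+0=1
L[1]='9': occ=0, LF[1]=C('9')+0=7+0=7
L[2]='x': occ=0, LF[2]=C('x')+0=8+0=8
L[3]='7': occ=1, LF[3]=C('7')+1=1+1=2
L[4]='7': occ=2, LF[4]=C('7')+2=1+2=3
L[5]='x': occ=1, LF[5]=C('x')+1=8+1=9
L[6]='$': occ=0, LF[6]=C('$')+0=0+0=0
L[7]='x': occ=2, LF[7]=C('x')+2=8+2=10
L[8]='y': occ=0, LF[8]=C('y')+0=11+0=11
L[9]='y': occ=1, LF[9]=C('y')+1=11+1=12
L[10]='8': occ=0, LF[10]=C('8')+0=5+0=5
L[11]='8': occ=1, LF[11]=C('8')+1=5+1=6
L[12]='y': occ=2, LF[12]=C('y')+2=11+2=13
L[13]='7': occ=3, LF[13]=C('7')+3=1+3=4

Answer: 1 7 8 2 3 9 0 10 11 12 5 6 13 4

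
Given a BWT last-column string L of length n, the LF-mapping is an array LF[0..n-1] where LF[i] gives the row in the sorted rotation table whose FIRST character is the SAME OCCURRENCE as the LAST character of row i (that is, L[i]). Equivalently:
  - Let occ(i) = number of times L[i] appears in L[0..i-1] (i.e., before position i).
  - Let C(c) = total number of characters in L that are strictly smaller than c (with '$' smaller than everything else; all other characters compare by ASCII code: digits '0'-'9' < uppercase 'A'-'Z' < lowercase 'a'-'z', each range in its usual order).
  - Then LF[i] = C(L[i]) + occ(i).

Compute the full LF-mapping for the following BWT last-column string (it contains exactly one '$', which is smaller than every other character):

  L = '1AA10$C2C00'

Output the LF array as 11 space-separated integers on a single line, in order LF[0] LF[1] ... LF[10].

Char counts: '$':1, '0':3, '1':2, '2':1, 'A':2, 'C':2
C (first-col start): C('$')=0, C('0')=1, C('1')=4, C('2')=6, C('A')=7, C('C')=9
L[0]='1': occ=0, LF[0]=C('1')+0=4+0=4
L[1]='A': occ=0, LF[1]=C('A')+0=7+0=7
L[2]='A': occ=1, LF[2]=C('A')+1=7+1=8
L[3]='1': occ=1, LF[3]=C('1')+1=4+1=5
L[4]='0': occ=0, LF[4]=C('0')+0=1+0=1
L[5]='$': occ=0, LF[5]=C('$')+0=0+0=0
L[6]='C': occ=0, LF[6]=C('C')+0=9+0=9
L[7]='2': occ=0, LF[7]=C('2')+0=6+0=6
L[8]='C': occ=1, LF[8]=C('C')+1=9+1=10
L[9]='0': occ=1, LF[9]=C('0')+1=1+1=2
L[10]='0': occ=2, LF[10]=C('0')+2=1+2=3

Answer: 4 7 8 5 1 0 9 6 10 2 3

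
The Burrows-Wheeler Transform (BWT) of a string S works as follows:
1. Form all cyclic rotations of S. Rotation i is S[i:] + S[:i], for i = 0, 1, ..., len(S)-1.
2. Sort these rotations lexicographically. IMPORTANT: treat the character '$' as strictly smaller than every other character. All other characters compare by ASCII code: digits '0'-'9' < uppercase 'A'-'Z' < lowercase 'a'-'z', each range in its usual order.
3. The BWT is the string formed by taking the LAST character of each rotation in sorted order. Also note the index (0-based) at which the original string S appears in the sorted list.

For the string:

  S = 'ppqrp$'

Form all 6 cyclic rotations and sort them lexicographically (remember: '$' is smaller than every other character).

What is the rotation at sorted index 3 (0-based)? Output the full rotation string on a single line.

All 6 rotations (rotation i = S[i:]+S[:i]):
  rot[0] = ppqrp$
  rot[1] = pqrp$p
  rot[2] = qrp$pp
  rot[3] = rp$ppq
  rot[4] = p$ppqr
  rot[5] = $ppqrp
Sorted (with $ < everything):
  sorted[0] = $ppqrp
  sorted[1] = p$ppqr
  sorted[2] = ppqrp$
  sorted[3] = pqrp$p
  sorted[4] = qrp$pp
  sorted[5] = rp$ppq
sorted[3] = pqrp$p

Answer: pqrp$p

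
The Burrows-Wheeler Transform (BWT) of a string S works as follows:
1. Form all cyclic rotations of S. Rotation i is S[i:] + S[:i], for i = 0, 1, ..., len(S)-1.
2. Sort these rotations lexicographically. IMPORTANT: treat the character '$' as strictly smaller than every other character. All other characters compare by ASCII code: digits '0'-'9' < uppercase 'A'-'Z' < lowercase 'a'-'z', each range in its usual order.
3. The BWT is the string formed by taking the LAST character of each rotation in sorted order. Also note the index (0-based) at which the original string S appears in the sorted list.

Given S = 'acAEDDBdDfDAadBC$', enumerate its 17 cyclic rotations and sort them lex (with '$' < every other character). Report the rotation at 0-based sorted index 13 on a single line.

All 17 rotations (rotation i = S[i:]+S[:i]):
  rot[0] = acAEDDBdDfDAadBC$
  rot[1] = cAEDDBdDfDAadBC$a
  rot[2] = AEDDBdDfDAadBC$ac
  rot[3] = EDDBdDfDAadBC$acA
  rot[4] = DDBdDfDAadBC$acAE
  rot[5] = DBdDfDAadBC$acAED
  rot[6] = BdDfDAadBC$acAEDD
  rot[7] = dDfDAadBC$acAEDDB
  rot[8] = DfDAadBC$acAEDDBd
  rot[9] = fDAadBC$acAEDDBdD
  rot[10] = DAadBC$acAEDDBdDf
  rot[11] = AadBC$acAEDDBdDfD
  rot[12] = adBC$acAEDDBdDfDA
  rot[13] = dBC$acAEDDBdDfDAa
  rot[14] = BC$acAEDDBdDfDAad
  rot[15] = C$acAEDDBdDfDAadB
  rot[16] = $acAEDDBdDfDAadBC
Sorted (with $ < everything):
  sorted[0] = $acAEDDBdDfDAadBC
  sorted[1] = AEDDBdDfDAadBC$ac
  sorted[2] = AadBC$acAEDDBdDfD
  sorted[3] = BC$acAEDDBdDfDAad
  sorted[4] = BdDfDAadBC$acAEDD
  sorted[5] = C$acAEDDBdDfDAadB
  sorted[6] = DAadBC$acAEDDBdDf
  sorted[7] = DBdDfDAadBC$acAED
  sorted[8] = DDBdDfDAadBC$acAE
  sorted[9] = DfDAadBC$acAEDDBd
  sorted[10] = EDDBdDfDAadBC$acA
  sorted[11] = acAEDDBdDfDAadBC$
  sorted[12] = adBC$acAEDDBdDfDA
  sorted[13] = cAEDDBdDfDAadBC$a
  sorted[14] = dBC$acAEDDBdDfDAa
  sorted[15] = dDfDAadBC$acAEDDB
  sorted[16] = fDAadBC$acAEDDBdD
sorted[13] = cAEDDBdDfDAadBC$a

Answer: cAEDDBdDfDAadBC$a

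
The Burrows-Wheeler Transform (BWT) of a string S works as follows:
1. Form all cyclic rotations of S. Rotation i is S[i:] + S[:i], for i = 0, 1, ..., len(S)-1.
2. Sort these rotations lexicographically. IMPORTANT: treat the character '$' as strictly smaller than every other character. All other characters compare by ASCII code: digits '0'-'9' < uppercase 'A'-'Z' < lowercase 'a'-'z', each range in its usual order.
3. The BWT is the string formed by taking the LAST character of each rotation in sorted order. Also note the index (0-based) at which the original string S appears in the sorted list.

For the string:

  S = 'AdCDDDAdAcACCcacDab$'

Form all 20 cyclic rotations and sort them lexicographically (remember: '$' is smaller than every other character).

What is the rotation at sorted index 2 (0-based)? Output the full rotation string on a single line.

All 20 rotations (rotation i = S[i:]+S[:i]):
  rot[0] = AdCDDDAdAcACCcacDab$
  rot[1] = dCDDDAdAcACCcacDab$A
  rot[2] = CDDDAdAcACCcacDab$Ad
  rot[3] = DDDAdAcACCcacDab$AdC
  rot[4] = DDAdAcACCcacDab$AdCD
  rot[5] = DAdAcACCcacDab$AdCDD
  rot[6] = AdAcACCcacDab$AdCDDD
  rot[7] = dAcACCcacDab$AdCDDDA
  rot[8] = AcACCcacDab$AdCDDDAd
  rot[9] = cACCcacDab$AdCDDDAdA
  rot[10] = ACCcacDab$AdCDDDAdAc
  rot[11] = CCcacDab$AdCDDDAdAcA
  rot[12] = CcacDab$AdCDDDAdAcAC
  rot[13] = cacDab$AdCDDDAdAcACC
  rot[14] = acDab$AdCDDDAdAcACCc
  rot[15] = cDab$AdCDDDAdAcACCca
  rot[16] = Dab$AdCDDDAdAcACCcac
  rot[17] = ab$AdCDDDAdAcACCcacD
  rot[18] = b$AdCDDDAdAcACCcacDa
  rot[19] = $AdCDDDAdAcACCcacDab
Sorted (with $ < everything):
  sorted[0] = $AdCDDDAdAcACCcacDab
  sorted[1] = ACCcacDab$AdCDDDAdAc
  sorted[2] = AcACCcacDab$AdCDDDAd
  sorted[3] = AdAcACCcacDab$AdCDDD
  sorted[4] = AdCDDDAdAcACCcacDab$
  sorted[5] = CCcacDab$AdCDDDAdAcA
  sorted[6] = CDDDAdAcACCcacDab$Ad
  sorted[7] = CcacDab$AdCDDDAdAcAC
  sorted[8] = DAdAcACCcacDab$AdCDD
  sorted[9] = DDAdAcACCcacDab$AdCD
  sorted[10] = DDDAdAcACCcacDab$AdC
  sorted[11] = Dab$AdCDDDAdAcACCcac
  sorted[12] = ab$AdCDDDAdAcACCcacD
  sorted[13] = acDab$AdCDDDAdAcACCc
  sorted[14] = b$AdCDDDAdAcACCcacDa
  sorted[15] = cACCcacDab$AdCDDDAdA
  sorted[16] = cDab$AdCDDDAdAcACCca
  sorted[17] = cacDab$AdCDDDAdAcACC
  sorted[18] = dAcACCcacDab$AdCDDDA
  sorted[19] = dCDDDAdAcACCcacDab$A
sorted[2] = AcACCcacDab$AdCDDDAd

Answer: AcACCcacDab$AdCDDDAd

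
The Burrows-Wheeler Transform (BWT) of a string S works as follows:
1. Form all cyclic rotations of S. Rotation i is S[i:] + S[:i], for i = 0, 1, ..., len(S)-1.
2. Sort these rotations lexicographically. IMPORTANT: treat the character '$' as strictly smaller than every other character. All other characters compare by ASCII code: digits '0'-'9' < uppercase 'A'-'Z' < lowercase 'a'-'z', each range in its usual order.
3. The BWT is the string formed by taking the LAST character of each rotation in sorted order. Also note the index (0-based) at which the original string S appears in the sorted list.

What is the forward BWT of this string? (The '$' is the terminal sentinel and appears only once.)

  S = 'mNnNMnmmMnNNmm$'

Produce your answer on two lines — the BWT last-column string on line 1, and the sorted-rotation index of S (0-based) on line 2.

Answer: mmNnnNmmm$NnNMM
9

Derivation:
All 15 rotations (rotation i = S[i:]+S[:i]):
  rot[0] = mNnNMnmmMnNNmm$
  rot[1] = NnNMnmmMnNNmm$m
  rot[2] = nNMnmmMnNNmm$mN
  rot[3] = NMnmmMnNNmm$mNn
  rot[4] = MnmmMnNNmm$mNnN
  rot[5] = nmmMnNNmm$mNnNM
  rot[6] = mmMnNNmm$mNnNMn
  rot[7] = mMnNNmm$mNnNMnm
  rot[8] = MnNNmm$mNnNMnmm
  rot[9] = nNNmm$mNnNMnmmM
  rot[10] = NNmm$mNnNMnmmMn
  rot[11] = Nmm$mNnNMnmmMnN
  rot[12] = mm$mNnNMnmmMnNN
  rot[13] = m$mNnNMnmmMnNNm
  rot[14] = $mNnNMnmmMnNNmm
Sorted (with $ < everything):
  sorted[0] = $mNnNMnmmMnNNmm  (last char: 'm')
  sorted[1] = MnNNmm$mNnNMnmm  (last char: 'm')
  sorted[2] = MnmmMnNNmm$mNnN  (last char: 'N')
  sorted[3] = NMnmmMnNNmm$mNn  (last char: 'n')
  sorted[4] = NNmm$mNnNMnmmMn  (last char: 'n')
  sorted[5] = Nmm$mNnNMnmmMnN  (last char: 'N')
  sorted[6] = NnNMnmmMnNNmm$m  (last char: 'm')
  sorted[7] = m$mNnNMnmmMnNNm  (last char: 'm')
  sorted[8] = mMnNNmm$mNnNMnm  (last char: 'm')
  sorted[9] = mNnNMnmmMnNNmm$  (last char: '$')
  sorted[10] = mm$mNnNMnmmMnNN  (last char: 'N')
  sorted[11] = mmMnNNmm$mNnNMn  (last char: 'n')
  sorted[12] = nNMnmmMnNNmm$mN  (last char: 'N')
  sorted[13] = nNNmm$mNnNMnmmM  (last char: 'M')
  sorted[14] = nmmMnNNmm$mNnNM  (last char: 'M')
Last column: mmNnnNmmm$NnNMM
Original string S is at sorted index 9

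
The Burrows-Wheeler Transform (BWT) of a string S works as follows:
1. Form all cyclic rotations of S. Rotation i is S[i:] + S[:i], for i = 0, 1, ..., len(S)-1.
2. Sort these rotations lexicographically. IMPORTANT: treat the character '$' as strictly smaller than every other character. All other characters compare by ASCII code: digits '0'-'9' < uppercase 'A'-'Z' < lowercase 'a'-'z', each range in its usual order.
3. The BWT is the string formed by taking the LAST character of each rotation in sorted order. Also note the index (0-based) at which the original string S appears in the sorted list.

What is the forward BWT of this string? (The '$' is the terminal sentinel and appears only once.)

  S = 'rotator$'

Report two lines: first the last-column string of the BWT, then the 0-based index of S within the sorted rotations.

Answer: rttro$oa
5

Derivation:
All 8 rotations (rotation i = S[i:]+S[:i]):
  rot[0] = rotator$
  rot[1] = otator$r
  rot[2] = tator$ro
  rot[3] = ator$rot
  rot[4] = tor$rota
  rot[5] = or$rotat
  rot[6] = r$rotato
  rot[7] = $rotator
Sorted (with $ < everything):
  sorted[0] = $rotator  (last char: 'r')
  sorted[1] = ator$rot  (last char: 't')
  sorted[2] = or$rotat  (last char: 't')
  sorted[3] = otator$r  (last char: 'r')
  sorted[4] = r$rotato  (last char: 'o')
  sorted[5] = rotator$  (last char: '$')
  sorted[6] = tator$ro  (last char: 'o')
  sorted[7] = tor$rota  (last char: 'a')
Last column: rttro$oa
Original string S is at sorted index 5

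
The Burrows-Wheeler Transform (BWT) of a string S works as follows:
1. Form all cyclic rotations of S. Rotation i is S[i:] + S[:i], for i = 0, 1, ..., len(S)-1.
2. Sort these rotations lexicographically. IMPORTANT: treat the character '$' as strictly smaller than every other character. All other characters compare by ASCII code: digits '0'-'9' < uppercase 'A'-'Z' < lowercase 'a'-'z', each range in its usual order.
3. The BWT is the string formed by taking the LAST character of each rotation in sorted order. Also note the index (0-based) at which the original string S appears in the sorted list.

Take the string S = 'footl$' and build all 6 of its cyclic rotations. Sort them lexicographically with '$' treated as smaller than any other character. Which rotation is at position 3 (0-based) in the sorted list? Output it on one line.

Answer: ootl$f

Derivation:
All 6 rotations (rotation i = S[i:]+S[:i]):
  rot[0] = footl$
  rot[1] = ootl$f
  rot[2] = otl$fo
  rot[3] = tl$foo
  rot[4] = l$foot
  rot[5] = $footl
Sorted (with $ < everything):
  sorted[0] = $footl
  sorted[1] = footl$
  sorted[2] = l$foot
  sorted[3] = ootl$f
  sorted[4] = otl$fo
  sorted[5] = tl$foo
sorted[3] = ootl$f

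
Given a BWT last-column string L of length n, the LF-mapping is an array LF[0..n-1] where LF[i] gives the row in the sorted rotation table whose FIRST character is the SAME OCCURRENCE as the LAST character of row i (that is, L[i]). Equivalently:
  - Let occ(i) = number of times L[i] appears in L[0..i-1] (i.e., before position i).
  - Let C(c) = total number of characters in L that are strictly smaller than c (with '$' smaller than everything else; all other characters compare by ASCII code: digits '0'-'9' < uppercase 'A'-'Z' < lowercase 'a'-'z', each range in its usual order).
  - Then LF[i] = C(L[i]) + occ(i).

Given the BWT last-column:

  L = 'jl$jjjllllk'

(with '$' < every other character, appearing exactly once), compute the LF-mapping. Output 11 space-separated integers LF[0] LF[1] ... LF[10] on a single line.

Char counts: '$':1, 'j':4, 'k':1, 'l':5
C (first-col start): C('$')=0, C('j')=1, C('k')=5, C('l')=6
L[0]='j': occ=0, LF[0]=C('j')+0=1+0=1
L[1]='l': occ=0, LF[1]=C('l')+0=6+0=6
L[2]='$': occ=0, LF[2]=C('$')+0=0+0=0
L[3]='j': occ=1, LF[3]=C('j')+1=1+1=2
L[4]='j': occ=2, LF[4]=C('j')+2=1+2=3
L[5]='j': occ=3, LF[5]=C('j')+3=1+3=4
L[6]='l': occ=1, LF[6]=C('l')+1=6+1=7
L[7]='l': occ=2, LF[7]=C('l')+2=6+2=8
L[8]='l': occ=3, LF[8]=C('l')+3=6+3=9
L[9]='l': occ=4, LF[9]=C('l')+4=6+4=10
L[10]='k': occ=0, LF[10]=C('k')+0=5+0=5

Answer: 1 6 0 2 3 4 7 8 9 10 5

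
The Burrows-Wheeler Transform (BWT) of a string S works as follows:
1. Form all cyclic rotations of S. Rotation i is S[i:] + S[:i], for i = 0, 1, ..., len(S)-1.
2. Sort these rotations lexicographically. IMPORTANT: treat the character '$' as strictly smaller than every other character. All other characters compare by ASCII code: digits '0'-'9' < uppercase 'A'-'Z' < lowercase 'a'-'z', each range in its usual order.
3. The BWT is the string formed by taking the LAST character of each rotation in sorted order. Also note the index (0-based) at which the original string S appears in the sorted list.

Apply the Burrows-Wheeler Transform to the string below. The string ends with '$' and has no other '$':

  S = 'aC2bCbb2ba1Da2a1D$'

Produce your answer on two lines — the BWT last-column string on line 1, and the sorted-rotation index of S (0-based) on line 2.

Answer: DaaaCbab112bD$b22C
13

Derivation:
All 18 rotations (rotation i = S[i:]+S[:i]):
  rot[0] = aC2bCbb2ba1Da2a1D$
  rot[1] = C2bCbb2ba1Da2a1D$a
  rot[2] = 2bCbb2ba1Da2a1D$aC
  rot[3] = bCbb2ba1Da2a1D$aC2
  rot[4] = Cbb2ba1Da2a1D$aC2b
  rot[5] = bb2ba1Da2a1D$aC2bC
  rot[6] = b2ba1Da2a1D$aC2bCb
  rot[7] = 2ba1Da2a1D$aC2bCbb
  rot[8] = ba1Da2a1D$aC2bCbb2
  rot[9] = a1Da2a1D$aC2bCbb2b
  rot[10] = 1Da2a1D$aC2bCbb2ba
  rot[11] = Da2a1D$aC2bCbb2ba1
  rot[12] = a2a1D$aC2bCbb2ba1D
  rot[13] = 2a1D$aC2bCbb2ba1Da
  rot[14] = a1D$aC2bCbb2ba1Da2
  rot[15] = 1D$aC2bCbb2ba1Da2a
  rot[16] = D$aC2bCbb2ba1Da2a1
  rot[17] = $aC2bCbb2ba1Da2a1D
Sorted (with $ < everything):
  sorted[0] = $aC2bCbb2ba1Da2a1D  (last char: 'D')
  sorted[1] = 1D$aC2bCbb2ba1Da2a  (last char: 'a')
  sorted[2] = 1Da2a1D$aC2bCbb2ba  (last char: 'a')
  sorted[3] = 2a1D$aC2bCbb2ba1Da  (last char: 'a')
  sorted[4] = 2bCbb2ba1Da2a1D$aC  (last char: 'C')
  sorted[5] = 2ba1Da2a1D$aC2bCbb  (last char: 'b')
  sorted[6] = C2bCbb2ba1Da2a1D$a  (last char: 'a')
  sorted[7] = Cbb2ba1Da2a1D$aC2b  (last char: 'b')
  sorted[8] = D$aC2bCbb2ba1Da2a1  (last char: '1')
  sorted[9] = Da2a1D$aC2bCbb2ba1  (last char: '1')
  sorted[10] = a1D$aC2bCbb2ba1Da2  (last char: '2')
  sorted[11] = a1Da2a1D$aC2bCbb2b  (last char: 'b')
  sorted[12] = a2a1D$aC2bCbb2ba1D  (last char: 'D')
  sorted[13] = aC2bCbb2ba1Da2a1D$  (last char: '$')
  sorted[14] = b2ba1Da2a1D$aC2bCb  (last char: 'b')
  sorted[15] = bCbb2ba1Da2a1D$aC2  (last char: '2')
  sorted[16] = ba1Da2a1D$aC2bCbb2  (last char: '2')
  sorted[17] = bb2ba1Da2a1D$aC2bC  (last char: 'C')
Last column: DaaaCbab112bD$b22C
Original string S is at sorted index 13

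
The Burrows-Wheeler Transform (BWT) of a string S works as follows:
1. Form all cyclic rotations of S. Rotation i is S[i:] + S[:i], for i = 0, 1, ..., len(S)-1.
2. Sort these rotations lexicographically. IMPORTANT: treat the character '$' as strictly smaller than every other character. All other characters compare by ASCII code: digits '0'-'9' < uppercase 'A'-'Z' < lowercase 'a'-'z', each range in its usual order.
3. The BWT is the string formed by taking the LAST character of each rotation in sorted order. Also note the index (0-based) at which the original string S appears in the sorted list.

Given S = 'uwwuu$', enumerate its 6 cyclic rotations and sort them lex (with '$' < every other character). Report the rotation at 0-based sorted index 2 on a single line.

Answer: uu$uww

Derivation:
All 6 rotations (rotation i = S[i:]+S[:i]):
  rot[0] = uwwuu$
  rot[1] = wwuu$u
  rot[2] = wuu$uw
  rot[3] = uu$uww
  rot[4] = u$uwwu
  rot[5] = $uwwuu
Sorted (with $ < everything):
  sorted[0] = $uwwuu
  sorted[1] = u$uwwu
  sorted[2] = uu$uww
  sorted[3] = uwwuu$
  sorted[4] = wuu$uw
  sorted[5] = wwuu$u
sorted[2] = uu$uww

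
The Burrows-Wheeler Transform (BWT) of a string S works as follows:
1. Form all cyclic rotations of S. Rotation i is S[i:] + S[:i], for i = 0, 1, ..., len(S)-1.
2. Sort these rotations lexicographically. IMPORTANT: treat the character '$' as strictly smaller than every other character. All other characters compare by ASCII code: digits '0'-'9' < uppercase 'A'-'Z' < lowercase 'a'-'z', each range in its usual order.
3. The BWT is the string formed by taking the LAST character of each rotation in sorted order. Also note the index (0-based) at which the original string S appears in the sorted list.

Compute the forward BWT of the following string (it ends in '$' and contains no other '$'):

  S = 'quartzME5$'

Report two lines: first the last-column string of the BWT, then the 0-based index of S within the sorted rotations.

Answer: 5EMzu$arqt
5

Derivation:
All 10 rotations (rotation i = S[i:]+S[:i]):
  rot[0] = quartzME5$
  rot[1] = uartzME5$q
  rot[2] = artzME5$qu
  rot[3] = rtzME5$qua
  rot[4] = tzME5$quar
  rot[5] = zME5$quart
  rot[6] = ME5$quartz
  rot[7] = E5$quartzM
  rot[8] = 5$quartzME
  rot[9] = $quartzME5
Sorted (with $ < everything):
  sorted[0] = $quartzME5  (last char: '5')
  sorted[1] = 5$quartzME  (last char: 'E')
  sorted[2] = E5$quartzM  (last char: 'M')
  sorted[3] = ME5$quartz  (last char: 'z')
  sorted[4] = artzME5$qu  (last char: 'u')
  sorted[5] = quartzME5$  (last char: '$')
  sorted[6] = rtzME5$qua  (last char: 'a')
  sorted[7] = tzME5$quar  (last char: 'r')
  sorted[8] = uartzME5$q  (last char: 'q')
  sorted[9] = zME5$quart  (last char: 't')
Last column: 5EMzu$arqt
Original string S is at sorted index 5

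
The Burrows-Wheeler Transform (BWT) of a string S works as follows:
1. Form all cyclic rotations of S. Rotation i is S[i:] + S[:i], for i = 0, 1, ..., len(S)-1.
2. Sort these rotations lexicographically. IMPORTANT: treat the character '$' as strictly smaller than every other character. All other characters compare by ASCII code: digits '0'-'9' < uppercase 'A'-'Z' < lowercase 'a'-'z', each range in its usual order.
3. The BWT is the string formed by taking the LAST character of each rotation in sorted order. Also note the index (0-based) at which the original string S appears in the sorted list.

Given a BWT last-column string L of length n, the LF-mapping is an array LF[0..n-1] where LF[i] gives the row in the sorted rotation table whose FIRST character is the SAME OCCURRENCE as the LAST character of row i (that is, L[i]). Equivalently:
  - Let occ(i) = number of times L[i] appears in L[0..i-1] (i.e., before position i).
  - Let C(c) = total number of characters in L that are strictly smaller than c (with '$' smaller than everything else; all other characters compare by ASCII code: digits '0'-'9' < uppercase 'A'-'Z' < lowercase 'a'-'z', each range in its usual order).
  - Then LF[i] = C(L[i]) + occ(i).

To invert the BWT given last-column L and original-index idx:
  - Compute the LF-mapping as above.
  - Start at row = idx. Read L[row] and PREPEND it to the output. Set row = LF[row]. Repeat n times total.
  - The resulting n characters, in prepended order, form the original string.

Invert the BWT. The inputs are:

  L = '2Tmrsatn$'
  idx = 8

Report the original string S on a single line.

LF mapping: 1 2 4 6 7 3 8 5 0
Walk LF starting at row 8, prepending L[row]:
  step 1: row=8, L[8]='$', prepend. Next row=LF[8]=0
  step 2: row=0, L[0]='2', prepend. Next row=LF[0]=1
  step 3: row=1, L[1]='T', prepend. Next row=LF[1]=2
  step 4: row=2, L[2]='m', prepend. Next row=LF[2]=4
  step 5: row=4, L[4]='s', prepend. Next row=LF[4]=7
  step 6: row=7, L[7]='n', prepend. Next row=LF[7]=5
  step 7: row=5, L[5]='a', prepend. Next row=LF[5]=3
  step 8: row=3, L[3]='r', prepend. Next row=LF[3]=6
  step 9: row=6, L[6]='t', prepend. Next row=LF[6]=8
Reversed output: transmT2$

Answer: transmT2$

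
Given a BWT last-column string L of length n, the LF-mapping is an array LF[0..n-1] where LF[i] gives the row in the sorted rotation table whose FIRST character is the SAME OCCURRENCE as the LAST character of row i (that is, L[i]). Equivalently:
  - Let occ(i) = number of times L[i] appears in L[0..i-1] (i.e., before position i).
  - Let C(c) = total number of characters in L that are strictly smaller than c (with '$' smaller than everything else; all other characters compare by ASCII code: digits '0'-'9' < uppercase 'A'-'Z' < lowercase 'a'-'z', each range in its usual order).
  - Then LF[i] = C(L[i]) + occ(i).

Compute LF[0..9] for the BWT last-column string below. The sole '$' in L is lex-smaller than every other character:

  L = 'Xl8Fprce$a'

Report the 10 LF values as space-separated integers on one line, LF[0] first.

Char counts: '$':1, '8':1, 'F':1, 'X':1, 'a':1, 'c':1, 'e':1, 'l':1, 'p':1, 'r':1
C (first-col start): C('$')=0, C('8')=1, C('F')=2, C('X')=3, C('a')=4, C('c')=5, C('e')=6, C('l')=7, C('p')=8, C('r')=9
L[0]='X': occ=0, LF[0]=C('X')+0=3+0=3
L[1]='l': occ=0, LF[1]=C('l')+0=7+0=7
L[2]='8': occ=0, LF[2]=C('8')+0=1+0=1
L[3]='F': occ=0, LF[3]=C('F')+0=2+0=2
L[4]='p': occ=0, LF[4]=C('p')+0=8+0=8
L[5]='r': occ=0, LF[5]=C('r')+0=9+0=9
L[6]='c': occ=0, LF[6]=C('c')+0=5+0=5
L[7]='e': occ=0, LF[7]=C('e')+0=6+0=6
L[8]='$': occ=0, LF[8]=C('$')+0=0+0=0
L[9]='a': occ=0, LF[9]=C('a')+0=4+0=4

Answer: 3 7 1 2 8 9 5 6 0 4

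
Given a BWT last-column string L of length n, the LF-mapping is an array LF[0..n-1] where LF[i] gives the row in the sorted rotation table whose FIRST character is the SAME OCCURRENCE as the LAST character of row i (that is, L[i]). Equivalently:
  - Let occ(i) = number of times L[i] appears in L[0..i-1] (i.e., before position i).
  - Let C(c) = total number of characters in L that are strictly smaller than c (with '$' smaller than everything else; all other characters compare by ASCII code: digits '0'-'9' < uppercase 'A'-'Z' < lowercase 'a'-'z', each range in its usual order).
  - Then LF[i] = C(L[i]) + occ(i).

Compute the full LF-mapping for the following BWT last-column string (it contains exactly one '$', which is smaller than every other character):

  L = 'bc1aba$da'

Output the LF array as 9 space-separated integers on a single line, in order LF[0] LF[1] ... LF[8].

Answer: 5 7 1 2 6 3 0 8 4

Derivation:
Char counts: '$':1, '1':1, 'a':3, 'b':2, 'c':1, 'd':1
C (first-col start): C('$')=0, C('1')=1, C('a')=2, C('b')=5, C('c')=7, C('d')=8
L[0]='b': occ=0, LF[0]=C('b')+0=5+0=5
L[1]='c': occ=0, LF[1]=C('c')+0=7+0=7
L[2]='1': occ=0, LF[2]=C('1')+0=1+0=1
L[3]='a': occ=0, LF[3]=C('a')+0=2+0=2
L[4]='b': occ=1, LF[4]=C('b')+1=5+1=6
L[5]='a': occ=1, LF[5]=C('a')+1=2+1=3
L[6]='$': occ=0, LF[6]=C('$')+0=0+0=0
L[7]='d': occ=0, LF[7]=C('d')+0=8+0=8
L[8]='a': occ=2, LF[8]=C('a')+2=2+2=4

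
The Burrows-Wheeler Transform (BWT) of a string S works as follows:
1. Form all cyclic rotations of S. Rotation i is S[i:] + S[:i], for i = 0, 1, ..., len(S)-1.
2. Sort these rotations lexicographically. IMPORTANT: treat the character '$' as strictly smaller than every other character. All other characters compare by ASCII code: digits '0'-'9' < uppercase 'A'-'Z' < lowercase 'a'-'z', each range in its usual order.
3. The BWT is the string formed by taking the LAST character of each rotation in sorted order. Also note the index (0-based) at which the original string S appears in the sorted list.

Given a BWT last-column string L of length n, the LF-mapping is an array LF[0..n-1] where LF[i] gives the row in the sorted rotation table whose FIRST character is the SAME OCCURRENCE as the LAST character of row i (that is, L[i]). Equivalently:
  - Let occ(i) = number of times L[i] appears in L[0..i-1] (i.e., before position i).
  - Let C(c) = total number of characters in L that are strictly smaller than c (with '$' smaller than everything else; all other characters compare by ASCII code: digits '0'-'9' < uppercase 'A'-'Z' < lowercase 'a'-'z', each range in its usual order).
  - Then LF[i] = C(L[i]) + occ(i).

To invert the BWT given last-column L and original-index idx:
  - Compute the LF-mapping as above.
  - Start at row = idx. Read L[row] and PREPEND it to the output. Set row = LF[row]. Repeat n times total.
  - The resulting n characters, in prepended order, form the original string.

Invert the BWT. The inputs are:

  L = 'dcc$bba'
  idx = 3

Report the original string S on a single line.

LF mapping: 6 4 5 0 2 3 1
Walk LF starting at row 3, prepending L[row]:
  step 1: row=3, L[3]='$', prepend. Next row=LF[3]=0
  step 2: row=0, L[0]='d', prepend. Next row=LF[0]=6
  step 3: row=6, L[6]='a', prepend. Next row=LF[6]=1
  step 4: row=1, L[1]='c', prepend. Next row=LF[1]=4
  step 5: row=4, L[4]='b', prepend. Next row=LF[4]=2
  step 6: row=2, L[2]='c', prepend. Next row=LF[2]=5
  step 7: row=5, L[5]='b', prepend. Next row=LF[5]=3
Reversed output: bcbcad$

Answer: bcbcad$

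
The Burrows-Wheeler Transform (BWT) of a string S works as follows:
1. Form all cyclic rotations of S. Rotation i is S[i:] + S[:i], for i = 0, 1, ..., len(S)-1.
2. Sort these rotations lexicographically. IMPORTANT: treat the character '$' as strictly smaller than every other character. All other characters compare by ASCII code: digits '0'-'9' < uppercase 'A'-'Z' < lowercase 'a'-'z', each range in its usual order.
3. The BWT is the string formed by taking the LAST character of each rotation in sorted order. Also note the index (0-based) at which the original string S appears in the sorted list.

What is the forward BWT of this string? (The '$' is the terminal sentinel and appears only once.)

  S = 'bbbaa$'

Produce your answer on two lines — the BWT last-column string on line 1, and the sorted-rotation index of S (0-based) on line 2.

Answer: aabbb$
5

Derivation:
All 6 rotations (rotation i = S[i:]+S[:i]):
  rot[0] = bbbaa$
  rot[1] = bbaa$b
  rot[2] = baa$bb
  rot[3] = aa$bbb
  rot[4] = a$bbba
  rot[5] = $bbbaa
Sorted (with $ < everything):
  sorted[0] = $bbbaa  (last char: 'a')
  sorted[1] = a$bbba  (last char: 'a')
  sorted[2] = aa$bbb  (last char: 'b')
  sorted[3] = baa$bb  (last char: 'b')
  sorted[4] = bbaa$b  (last char: 'b')
  sorted[5] = bbbaa$  (last char: '$')
Last column: aabbb$
Original string S is at sorted index 5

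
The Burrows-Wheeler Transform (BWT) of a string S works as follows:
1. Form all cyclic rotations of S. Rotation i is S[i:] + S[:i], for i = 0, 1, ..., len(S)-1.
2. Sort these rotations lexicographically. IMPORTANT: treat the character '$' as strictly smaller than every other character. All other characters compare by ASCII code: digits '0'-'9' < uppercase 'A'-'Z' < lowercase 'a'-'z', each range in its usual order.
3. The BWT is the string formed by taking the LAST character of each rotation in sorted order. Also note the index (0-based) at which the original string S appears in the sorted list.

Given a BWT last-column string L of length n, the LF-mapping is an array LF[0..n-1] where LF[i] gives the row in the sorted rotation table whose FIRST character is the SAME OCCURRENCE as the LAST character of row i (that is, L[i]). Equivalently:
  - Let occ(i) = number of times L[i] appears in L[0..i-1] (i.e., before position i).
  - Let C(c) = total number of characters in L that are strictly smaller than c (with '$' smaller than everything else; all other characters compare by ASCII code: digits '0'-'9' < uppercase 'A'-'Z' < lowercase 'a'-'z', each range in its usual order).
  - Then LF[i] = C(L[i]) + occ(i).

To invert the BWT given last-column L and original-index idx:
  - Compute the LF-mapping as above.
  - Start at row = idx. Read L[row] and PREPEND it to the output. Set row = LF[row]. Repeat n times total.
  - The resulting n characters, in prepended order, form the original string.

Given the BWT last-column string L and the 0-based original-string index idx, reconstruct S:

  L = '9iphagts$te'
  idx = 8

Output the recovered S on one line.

Answer: spaghetti9$

Derivation:
LF mapping: 1 6 7 5 2 4 9 8 0 10 3
Walk LF starting at row 8, prepending L[row]:
  step 1: row=8, L[8]='$', prepend. Next row=LF[8]=0
  step 2: row=0, L[0]='9', prepend. Next row=LF[0]=1
  step 3: row=1, L[1]='i', prepend. Next row=LF[1]=6
  step 4: row=6, L[6]='t', prepend. Next row=LF[6]=9
  step 5: row=9, L[9]='t', prepend. Next row=LF[9]=10
  step 6: row=10, L[10]='e', prepend. Next row=LF[10]=3
  step 7: row=3, L[3]='h', prepend. Next row=LF[3]=5
  step 8: row=5, L[5]='g', prepend. Next row=LF[5]=4
  step 9: row=4, L[4]='a', prepend. Next row=LF[4]=2
  step 10: row=2, L[2]='p', prepend. Next row=LF[2]=7
  step 11: row=7, L[7]='s', prepend. Next row=LF[7]=8
Reversed output: spaghetti9$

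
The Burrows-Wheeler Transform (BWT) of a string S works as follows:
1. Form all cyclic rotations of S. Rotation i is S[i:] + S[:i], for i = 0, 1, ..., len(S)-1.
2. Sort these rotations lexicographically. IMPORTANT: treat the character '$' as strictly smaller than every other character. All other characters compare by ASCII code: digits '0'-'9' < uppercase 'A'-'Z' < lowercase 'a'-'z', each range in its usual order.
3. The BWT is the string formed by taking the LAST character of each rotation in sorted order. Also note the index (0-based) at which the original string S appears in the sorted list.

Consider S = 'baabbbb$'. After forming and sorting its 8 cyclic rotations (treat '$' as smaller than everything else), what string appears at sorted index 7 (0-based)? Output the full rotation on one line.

All 8 rotations (rotation i = S[i:]+S[:i]):
  rot[0] = baabbbb$
  rot[1] = aabbbb$b
  rot[2] = abbbb$ba
  rot[3] = bbbb$baa
  rot[4] = bbb$baab
  rot[5] = bb$baabb
  rot[6] = b$baabbb
  rot[7] = $baabbbb
Sorted (with $ < everything):
  sorted[0] = $baabbbb
  sorted[1] = aabbbb$b
  sorted[2] = abbbb$ba
  sorted[3] = b$baabbb
  sorted[4] = baabbbb$
  sorted[5] = bb$baabb
  sorted[6] = bbb$baab
  sorted[7] = bbbb$baa
sorted[7] = bbbb$baa

Answer: bbbb$baa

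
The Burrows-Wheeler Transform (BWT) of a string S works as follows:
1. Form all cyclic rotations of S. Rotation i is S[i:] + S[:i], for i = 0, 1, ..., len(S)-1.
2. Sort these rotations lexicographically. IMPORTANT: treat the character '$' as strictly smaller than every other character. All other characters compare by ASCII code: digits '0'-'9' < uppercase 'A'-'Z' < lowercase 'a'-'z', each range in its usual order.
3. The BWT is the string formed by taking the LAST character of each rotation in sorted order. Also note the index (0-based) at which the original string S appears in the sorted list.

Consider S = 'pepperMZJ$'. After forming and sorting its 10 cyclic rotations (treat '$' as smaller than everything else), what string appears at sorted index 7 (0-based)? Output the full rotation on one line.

Answer: perMZJ$pep

Derivation:
All 10 rotations (rotation i = S[i:]+S[:i]):
  rot[0] = pepperMZJ$
  rot[1] = epperMZJ$p
  rot[2] = pperMZJ$pe
  rot[3] = perMZJ$pep
  rot[4] = erMZJ$pepp
  rot[5] = rMZJ$peppe
  rot[6] = MZJ$pepper
  rot[7] = ZJ$pepperM
  rot[8] = J$pepperMZ
  rot[9] = $pepperMZJ
Sorted (with $ < everything):
  sorted[0] = $pepperMZJ
  sorted[1] = J$pepperMZ
  sorted[2] = MZJ$pepper
  sorted[3] = ZJ$pepperM
  sorted[4] = epperMZJ$p
  sorted[5] = erMZJ$pepp
  sorted[6] = pepperMZJ$
  sorted[7] = perMZJ$pep
  sorted[8] = pperMZJ$pe
  sorted[9] = rMZJ$peppe
sorted[7] = perMZJ$pep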